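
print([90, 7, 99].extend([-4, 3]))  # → None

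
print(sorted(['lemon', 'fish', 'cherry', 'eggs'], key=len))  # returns ['fish', 'eggs', 'lemon', 'cherry']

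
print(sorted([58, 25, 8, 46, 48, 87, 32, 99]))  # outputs [8, 25, 32, 46, 48, 58, 87, 99]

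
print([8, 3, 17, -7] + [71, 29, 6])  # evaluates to [8, 3, 17, -7, 71, 29, 6]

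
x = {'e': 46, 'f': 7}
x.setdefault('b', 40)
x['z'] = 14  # {'e': 46, 'f': 7, 'b': 40, 'z': 14}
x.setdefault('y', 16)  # 16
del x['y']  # {'e': 46, 'f': 7, 'b': 40, 'z': 14}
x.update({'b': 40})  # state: {'e': 46, 'f': 7, 'b': 40, 'z': 14}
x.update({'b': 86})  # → {'e': 46, 'f': 7, 'b': 86, 'z': 14}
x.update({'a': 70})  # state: {'e': 46, 'f': 7, 'b': 86, 'z': 14, 'a': 70}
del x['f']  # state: {'e': 46, 'b': 86, 'z': 14, 'a': 70}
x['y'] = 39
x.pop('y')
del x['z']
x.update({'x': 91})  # {'e': 46, 'b': 86, 'a': 70, 'x': 91}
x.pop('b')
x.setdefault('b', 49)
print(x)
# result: {'e': 46, 'a': 70, 'x': 91, 'b': 49}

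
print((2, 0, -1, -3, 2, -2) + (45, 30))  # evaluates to (2, 0, -1, -3, 2, -2, 45, 30)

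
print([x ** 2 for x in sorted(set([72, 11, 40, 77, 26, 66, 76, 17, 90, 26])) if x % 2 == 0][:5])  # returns [676, 1600, 4356, 5184, 5776]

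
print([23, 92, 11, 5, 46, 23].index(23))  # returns 0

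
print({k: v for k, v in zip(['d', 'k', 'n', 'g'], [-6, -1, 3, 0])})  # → {'d': -6, 'k': -1, 'n': 3, 'g': 0}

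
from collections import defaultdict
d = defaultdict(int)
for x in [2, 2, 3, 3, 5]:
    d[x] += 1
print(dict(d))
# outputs {2: 2, 3: 2, 5: 1}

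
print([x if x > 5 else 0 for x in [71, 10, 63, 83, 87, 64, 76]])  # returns [71, 10, 63, 83, 87, 64, 76]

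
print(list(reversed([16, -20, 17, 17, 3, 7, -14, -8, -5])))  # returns [-5, -8, -14, 7, 3, 17, 17, -20, 16]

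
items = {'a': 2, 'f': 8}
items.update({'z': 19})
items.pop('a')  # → 2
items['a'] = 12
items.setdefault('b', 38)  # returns 38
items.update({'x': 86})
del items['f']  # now {'z': 19, 'a': 12, 'b': 38, 'x': 86}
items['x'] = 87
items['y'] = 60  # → {'z': 19, 'a': 12, 'b': 38, 'x': 87, 'y': 60}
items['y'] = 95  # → {'z': 19, 'a': 12, 'b': 38, 'x': 87, 'y': 95}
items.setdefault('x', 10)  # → 87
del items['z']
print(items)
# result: {'a': 12, 'b': 38, 'x': 87, 'y': 95}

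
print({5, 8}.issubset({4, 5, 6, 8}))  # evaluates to True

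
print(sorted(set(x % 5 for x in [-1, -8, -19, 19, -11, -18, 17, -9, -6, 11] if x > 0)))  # [1, 2, 4]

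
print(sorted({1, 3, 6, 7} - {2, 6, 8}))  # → [1, 3, 7]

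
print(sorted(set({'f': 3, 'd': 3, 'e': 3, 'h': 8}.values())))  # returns [3, 8]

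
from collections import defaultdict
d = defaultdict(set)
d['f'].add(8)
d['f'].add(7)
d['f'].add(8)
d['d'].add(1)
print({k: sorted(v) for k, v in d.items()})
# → {'f': [7, 8], 'd': [1]}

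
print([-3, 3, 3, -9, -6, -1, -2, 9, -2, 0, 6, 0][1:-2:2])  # [3, -9, -1, 9, 0]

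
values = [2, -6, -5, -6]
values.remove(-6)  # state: [2, -5, -6]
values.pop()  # -6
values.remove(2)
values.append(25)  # [-5, 25]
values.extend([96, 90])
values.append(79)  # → [-5, 25, 96, 90, 79]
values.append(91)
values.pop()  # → 91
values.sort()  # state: [-5, 25, 79, 90, 96]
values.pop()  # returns 96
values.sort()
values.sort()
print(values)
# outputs [-5, 25, 79, 90]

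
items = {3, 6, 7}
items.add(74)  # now {3, 6, 7, 74}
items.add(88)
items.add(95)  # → {3, 6, 7, 74, 88, 95}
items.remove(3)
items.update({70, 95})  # {6, 7, 70, 74, 88, 95}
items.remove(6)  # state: {7, 70, 74, 88, 95}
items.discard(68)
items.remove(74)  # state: {7, 70, 88, 95}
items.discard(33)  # {7, 70, 88, 95}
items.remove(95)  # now {7, 70, 88}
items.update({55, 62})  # {7, 55, 62, 70, 88}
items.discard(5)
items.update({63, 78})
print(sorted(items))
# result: [7, 55, 62, 63, 70, 78, 88]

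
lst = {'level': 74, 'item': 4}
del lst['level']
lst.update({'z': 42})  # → {'item': 4, 'z': 42}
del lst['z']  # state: {'item': 4}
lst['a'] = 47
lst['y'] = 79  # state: {'item': 4, 'a': 47, 'y': 79}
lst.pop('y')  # 79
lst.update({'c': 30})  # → {'item': 4, 'a': 47, 'c': 30}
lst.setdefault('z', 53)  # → 53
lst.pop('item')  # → 4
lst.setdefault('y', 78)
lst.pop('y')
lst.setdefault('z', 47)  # 53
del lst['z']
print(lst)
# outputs {'a': 47, 'c': 30}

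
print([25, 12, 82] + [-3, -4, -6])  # [25, 12, 82, -3, -4, -6]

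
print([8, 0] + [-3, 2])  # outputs [8, 0, -3, 2]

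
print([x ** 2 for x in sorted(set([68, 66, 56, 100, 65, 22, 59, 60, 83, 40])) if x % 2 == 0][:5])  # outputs [484, 1600, 3136, 3600, 4356]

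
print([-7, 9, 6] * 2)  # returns [-7, 9, 6, -7, 9, 6]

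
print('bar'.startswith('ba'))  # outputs True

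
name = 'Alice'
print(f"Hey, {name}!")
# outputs Hey, Alice!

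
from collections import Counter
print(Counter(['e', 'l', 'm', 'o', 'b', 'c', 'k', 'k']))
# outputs Counter({'k': 2, 'e': 1, 'l': 1, 'm': 1, 'o': 1, 'b': 1, 'c': 1})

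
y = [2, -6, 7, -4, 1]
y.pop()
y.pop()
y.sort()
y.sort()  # [-6, 2, 7]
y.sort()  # [-6, 2, 7]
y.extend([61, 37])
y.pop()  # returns 37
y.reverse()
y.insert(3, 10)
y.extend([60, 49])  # [61, 7, 2, 10, -6, 60, 49]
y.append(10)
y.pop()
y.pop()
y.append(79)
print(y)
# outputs [61, 7, 2, 10, -6, 60, 79]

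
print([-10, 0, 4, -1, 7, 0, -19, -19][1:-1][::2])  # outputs [0, -1, 0]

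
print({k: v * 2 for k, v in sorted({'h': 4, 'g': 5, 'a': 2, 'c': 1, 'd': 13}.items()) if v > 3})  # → {'d': 26, 'g': 10, 'h': 8}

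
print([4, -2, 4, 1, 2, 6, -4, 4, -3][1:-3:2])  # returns [-2, 1, 6]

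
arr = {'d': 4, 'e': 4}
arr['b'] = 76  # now {'d': 4, 'e': 4, 'b': 76}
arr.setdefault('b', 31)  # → 76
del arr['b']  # {'d': 4, 'e': 4}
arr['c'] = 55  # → {'d': 4, 'e': 4, 'c': 55}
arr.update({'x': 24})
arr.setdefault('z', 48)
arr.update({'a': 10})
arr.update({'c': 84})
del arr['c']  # {'d': 4, 'e': 4, 'x': 24, 'z': 48, 'a': 10}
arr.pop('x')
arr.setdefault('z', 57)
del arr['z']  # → {'d': 4, 'e': 4, 'a': 10}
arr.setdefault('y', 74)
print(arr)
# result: {'d': 4, 'e': 4, 'a': 10, 'y': 74}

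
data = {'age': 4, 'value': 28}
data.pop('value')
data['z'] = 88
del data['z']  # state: {'age': 4}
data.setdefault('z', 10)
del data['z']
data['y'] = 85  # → {'age': 4, 'y': 85}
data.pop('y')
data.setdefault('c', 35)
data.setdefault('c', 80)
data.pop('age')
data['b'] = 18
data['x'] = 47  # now {'c': 35, 'b': 18, 'x': 47}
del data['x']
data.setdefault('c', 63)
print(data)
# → {'c': 35, 'b': 18}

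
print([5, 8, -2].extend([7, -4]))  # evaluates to None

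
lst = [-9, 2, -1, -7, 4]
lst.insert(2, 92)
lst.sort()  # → [-9, -7, -1, 2, 4, 92]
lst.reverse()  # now [92, 4, 2, -1, -7, -9]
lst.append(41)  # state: [92, 4, 2, -1, -7, -9, 41]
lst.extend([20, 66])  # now [92, 4, 2, -1, -7, -9, 41, 20, 66]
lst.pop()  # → 66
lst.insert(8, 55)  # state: [92, 4, 2, -1, -7, -9, 41, 20, 55]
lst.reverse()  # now [55, 20, 41, -9, -7, -1, 2, 4, 92]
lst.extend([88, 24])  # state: [55, 20, 41, -9, -7, -1, 2, 4, 92, 88, 24]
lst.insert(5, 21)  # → [55, 20, 41, -9, -7, 21, -1, 2, 4, 92, 88, 24]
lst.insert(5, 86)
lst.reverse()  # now [24, 88, 92, 4, 2, -1, 21, 86, -7, -9, 41, 20, 55]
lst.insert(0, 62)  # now [62, 24, 88, 92, 4, 2, -1, 21, 86, -7, -9, 41, 20, 55]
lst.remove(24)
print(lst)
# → [62, 88, 92, 4, 2, -1, 21, 86, -7, -9, 41, 20, 55]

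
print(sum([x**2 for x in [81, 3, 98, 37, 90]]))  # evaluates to 25643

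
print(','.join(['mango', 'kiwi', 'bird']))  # mango,kiwi,bird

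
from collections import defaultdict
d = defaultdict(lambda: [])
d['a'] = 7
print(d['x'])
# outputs []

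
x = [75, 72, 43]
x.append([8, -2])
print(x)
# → [75, 72, 43, [8, -2]]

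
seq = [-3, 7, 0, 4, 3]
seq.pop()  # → 3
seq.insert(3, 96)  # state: [-3, 7, 0, 96, 4]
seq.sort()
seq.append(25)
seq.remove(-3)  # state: [0, 4, 7, 96, 25]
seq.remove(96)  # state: [0, 4, 7, 25]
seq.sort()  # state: [0, 4, 7, 25]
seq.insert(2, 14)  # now [0, 4, 14, 7, 25]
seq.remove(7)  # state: [0, 4, 14, 25]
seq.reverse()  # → [25, 14, 4, 0]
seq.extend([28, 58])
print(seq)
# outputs [25, 14, 4, 0, 28, 58]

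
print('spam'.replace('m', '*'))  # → spa*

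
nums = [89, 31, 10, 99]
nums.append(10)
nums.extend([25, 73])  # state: [89, 31, 10, 99, 10, 25, 73]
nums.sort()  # [10, 10, 25, 31, 73, 89, 99]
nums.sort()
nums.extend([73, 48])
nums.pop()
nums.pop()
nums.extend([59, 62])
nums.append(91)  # [10, 10, 25, 31, 73, 89, 99, 59, 62, 91]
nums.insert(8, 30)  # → [10, 10, 25, 31, 73, 89, 99, 59, 30, 62, 91]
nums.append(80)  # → [10, 10, 25, 31, 73, 89, 99, 59, 30, 62, 91, 80]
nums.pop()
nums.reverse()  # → [91, 62, 30, 59, 99, 89, 73, 31, 25, 10, 10]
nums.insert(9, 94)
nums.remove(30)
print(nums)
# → [91, 62, 59, 99, 89, 73, 31, 25, 94, 10, 10]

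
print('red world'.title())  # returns Red World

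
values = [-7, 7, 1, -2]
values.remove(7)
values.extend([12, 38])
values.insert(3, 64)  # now [-7, 1, -2, 64, 12, 38]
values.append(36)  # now [-7, 1, -2, 64, 12, 38, 36]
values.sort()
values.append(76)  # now [-7, -2, 1, 12, 36, 38, 64, 76]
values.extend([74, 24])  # [-7, -2, 1, 12, 36, 38, 64, 76, 74, 24]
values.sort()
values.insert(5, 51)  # [-7, -2, 1, 12, 24, 51, 36, 38, 64, 74, 76]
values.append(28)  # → [-7, -2, 1, 12, 24, 51, 36, 38, 64, 74, 76, 28]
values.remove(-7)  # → [-2, 1, 12, 24, 51, 36, 38, 64, 74, 76, 28]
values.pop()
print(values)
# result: [-2, 1, 12, 24, 51, 36, 38, 64, 74, 76]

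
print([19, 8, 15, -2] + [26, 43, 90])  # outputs [19, 8, 15, -2, 26, 43, 90]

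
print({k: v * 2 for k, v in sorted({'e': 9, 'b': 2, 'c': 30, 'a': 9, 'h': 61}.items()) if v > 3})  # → {'a': 18, 'c': 60, 'e': 18, 'h': 122}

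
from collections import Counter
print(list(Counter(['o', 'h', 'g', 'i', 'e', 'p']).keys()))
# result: ['o', 'h', 'g', 'i', 'e', 'p']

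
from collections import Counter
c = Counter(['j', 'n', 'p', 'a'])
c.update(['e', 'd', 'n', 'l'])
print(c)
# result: Counter({'n': 2, 'j': 1, 'p': 1, 'a': 1, 'e': 1, 'd': 1, 'l': 1})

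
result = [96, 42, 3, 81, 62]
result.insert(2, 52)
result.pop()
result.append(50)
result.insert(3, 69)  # [96, 42, 52, 69, 3, 81, 50]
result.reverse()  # [50, 81, 3, 69, 52, 42, 96]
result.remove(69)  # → [50, 81, 3, 52, 42, 96]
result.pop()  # 96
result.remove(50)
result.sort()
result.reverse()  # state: [81, 52, 42, 3]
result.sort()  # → [3, 42, 52, 81]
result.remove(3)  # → [42, 52, 81]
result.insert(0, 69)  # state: [69, 42, 52, 81]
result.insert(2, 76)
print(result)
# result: [69, 42, 76, 52, 81]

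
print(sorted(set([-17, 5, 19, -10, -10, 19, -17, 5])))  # [-17, -10, 5, 19]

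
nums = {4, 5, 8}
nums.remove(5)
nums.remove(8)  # {4}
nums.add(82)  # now {4, 82}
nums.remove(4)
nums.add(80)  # {80, 82}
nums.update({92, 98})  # {80, 82, 92, 98}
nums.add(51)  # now {51, 80, 82, 92, 98}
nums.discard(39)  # {51, 80, 82, 92, 98}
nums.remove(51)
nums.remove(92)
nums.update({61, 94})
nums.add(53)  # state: {53, 61, 80, 82, 94, 98}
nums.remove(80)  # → {53, 61, 82, 94, 98}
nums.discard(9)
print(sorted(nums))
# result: [53, 61, 82, 94, 98]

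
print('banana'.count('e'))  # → 0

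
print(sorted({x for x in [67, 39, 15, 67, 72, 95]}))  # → [15, 39, 67, 72, 95]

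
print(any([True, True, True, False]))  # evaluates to True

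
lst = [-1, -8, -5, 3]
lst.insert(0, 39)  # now [39, -1, -8, -5, 3]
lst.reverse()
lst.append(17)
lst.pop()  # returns 17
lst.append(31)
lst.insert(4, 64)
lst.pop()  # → 31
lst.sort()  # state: [-8, -5, -1, 3, 39, 64]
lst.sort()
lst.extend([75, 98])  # [-8, -5, -1, 3, 39, 64, 75, 98]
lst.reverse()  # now [98, 75, 64, 39, 3, -1, -5, -8]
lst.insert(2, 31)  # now [98, 75, 31, 64, 39, 3, -1, -5, -8]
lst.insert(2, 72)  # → [98, 75, 72, 31, 64, 39, 3, -1, -5, -8]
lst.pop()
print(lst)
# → [98, 75, 72, 31, 64, 39, 3, -1, -5]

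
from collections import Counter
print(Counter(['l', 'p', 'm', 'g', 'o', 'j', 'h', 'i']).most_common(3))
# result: [('l', 1), ('p', 1), ('m', 1)]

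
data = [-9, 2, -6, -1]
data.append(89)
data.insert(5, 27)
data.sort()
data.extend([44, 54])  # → [-9, -6, -1, 2, 27, 89, 44, 54]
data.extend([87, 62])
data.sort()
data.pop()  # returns 89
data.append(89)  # [-9, -6, -1, 2, 27, 44, 54, 62, 87, 89]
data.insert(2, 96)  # [-9, -6, 96, -1, 2, 27, 44, 54, 62, 87, 89]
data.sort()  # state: [-9, -6, -1, 2, 27, 44, 54, 62, 87, 89, 96]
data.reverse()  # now [96, 89, 87, 62, 54, 44, 27, 2, -1, -6, -9]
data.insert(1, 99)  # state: [96, 99, 89, 87, 62, 54, 44, 27, 2, -1, -6, -9]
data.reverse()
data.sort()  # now [-9, -6, -1, 2, 27, 44, 54, 62, 87, 89, 96, 99]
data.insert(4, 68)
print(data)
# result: [-9, -6, -1, 2, 68, 27, 44, 54, 62, 87, 89, 96, 99]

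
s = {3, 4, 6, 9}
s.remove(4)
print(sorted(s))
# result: [3, 6, 9]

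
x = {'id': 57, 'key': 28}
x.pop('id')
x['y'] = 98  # {'key': 28, 'y': 98}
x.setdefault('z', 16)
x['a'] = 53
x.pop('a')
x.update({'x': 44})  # {'key': 28, 'y': 98, 'z': 16, 'x': 44}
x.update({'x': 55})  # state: {'key': 28, 'y': 98, 'z': 16, 'x': 55}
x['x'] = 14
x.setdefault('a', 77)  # 77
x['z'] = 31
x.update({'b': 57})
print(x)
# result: {'key': 28, 'y': 98, 'z': 31, 'x': 14, 'a': 77, 'b': 57}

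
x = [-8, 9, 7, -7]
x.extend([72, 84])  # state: [-8, 9, 7, -7, 72, 84]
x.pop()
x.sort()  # [-8, -7, 7, 9, 72]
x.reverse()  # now [72, 9, 7, -7, -8]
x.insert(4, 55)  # [72, 9, 7, -7, 55, -8]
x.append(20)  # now [72, 9, 7, -7, 55, -8, 20]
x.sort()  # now [-8, -7, 7, 9, 20, 55, 72]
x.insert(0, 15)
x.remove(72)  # [15, -8, -7, 7, 9, 20, 55]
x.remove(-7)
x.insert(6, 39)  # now [15, -8, 7, 9, 20, 55, 39]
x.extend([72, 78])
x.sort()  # [-8, 7, 9, 15, 20, 39, 55, 72, 78]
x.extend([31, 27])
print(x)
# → [-8, 7, 9, 15, 20, 39, 55, 72, 78, 31, 27]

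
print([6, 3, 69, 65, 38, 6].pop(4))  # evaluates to 38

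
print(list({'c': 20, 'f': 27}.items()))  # [('c', 20), ('f', 27)]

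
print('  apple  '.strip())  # apple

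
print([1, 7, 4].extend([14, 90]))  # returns None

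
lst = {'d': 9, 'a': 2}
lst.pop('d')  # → 9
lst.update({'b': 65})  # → {'a': 2, 'b': 65}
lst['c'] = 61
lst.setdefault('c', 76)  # 61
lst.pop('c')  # 61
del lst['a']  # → {'b': 65}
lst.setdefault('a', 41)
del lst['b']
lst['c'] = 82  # {'a': 41, 'c': 82}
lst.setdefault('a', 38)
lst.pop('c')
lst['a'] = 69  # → {'a': 69}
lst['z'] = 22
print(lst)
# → {'a': 69, 'z': 22}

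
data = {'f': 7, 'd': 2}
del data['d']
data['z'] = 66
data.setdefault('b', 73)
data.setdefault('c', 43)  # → 43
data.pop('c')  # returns 43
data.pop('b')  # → 73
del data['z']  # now {'f': 7}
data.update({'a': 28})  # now {'f': 7, 'a': 28}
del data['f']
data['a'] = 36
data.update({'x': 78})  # {'a': 36, 'x': 78}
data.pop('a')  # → 36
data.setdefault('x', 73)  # 78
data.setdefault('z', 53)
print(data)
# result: {'x': 78, 'z': 53}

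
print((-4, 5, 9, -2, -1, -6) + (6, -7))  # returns (-4, 5, 9, -2, -1, -6, 6, -7)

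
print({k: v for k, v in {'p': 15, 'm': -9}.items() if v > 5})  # {'p': 15}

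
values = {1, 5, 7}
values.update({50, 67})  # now {1, 5, 7, 50, 67}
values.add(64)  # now {1, 5, 7, 50, 64, 67}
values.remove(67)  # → {1, 5, 7, 50, 64}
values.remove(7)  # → {1, 5, 50, 64}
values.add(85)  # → {1, 5, 50, 64, 85}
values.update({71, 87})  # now {1, 5, 50, 64, 71, 85, 87}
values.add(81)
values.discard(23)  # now {1, 5, 50, 64, 71, 81, 85, 87}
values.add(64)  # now {1, 5, 50, 64, 71, 81, 85, 87}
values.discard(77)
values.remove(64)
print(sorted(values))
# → [1, 5, 50, 71, 81, 85, 87]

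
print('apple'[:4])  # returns appl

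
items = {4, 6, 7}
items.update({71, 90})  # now {4, 6, 7, 71, 90}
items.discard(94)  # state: {4, 6, 7, 71, 90}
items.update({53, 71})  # {4, 6, 7, 53, 71, 90}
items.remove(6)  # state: {4, 7, 53, 71, 90}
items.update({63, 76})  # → {4, 7, 53, 63, 71, 76, 90}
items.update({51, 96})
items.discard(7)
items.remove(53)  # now {4, 51, 63, 71, 76, 90, 96}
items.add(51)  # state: {4, 51, 63, 71, 76, 90, 96}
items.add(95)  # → {4, 51, 63, 71, 76, 90, 95, 96}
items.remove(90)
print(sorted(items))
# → [4, 51, 63, 71, 76, 95, 96]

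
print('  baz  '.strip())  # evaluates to baz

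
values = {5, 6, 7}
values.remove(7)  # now {5, 6}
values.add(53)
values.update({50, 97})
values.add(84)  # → {5, 6, 50, 53, 84, 97}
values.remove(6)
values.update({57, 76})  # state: {5, 50, 53, 57, 76, 84, 97}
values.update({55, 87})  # {5, 50, 53, 55, 57, 76, 84, 87, 97}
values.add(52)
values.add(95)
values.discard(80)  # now {5, 50, 52, 53, 55, 57, 76, 84, 87, 95, 97}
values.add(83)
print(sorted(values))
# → [5, 50, 52, 53, 55, 57, 76, 83, 84, 87, 95, 97]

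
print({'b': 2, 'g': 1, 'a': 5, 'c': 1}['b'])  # 2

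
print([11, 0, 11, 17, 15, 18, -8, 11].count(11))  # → 3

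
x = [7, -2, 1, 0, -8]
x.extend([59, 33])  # [7, -2, 1, 0, -8, 59, 33]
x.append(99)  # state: [7, -2, 1, 0, -8, 59, 33, 99]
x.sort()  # [-8, -2, 0, 1, 7, 33, 59, 99]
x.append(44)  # [-8, -2, 0, 1, 7, 33, 59, 99, 44]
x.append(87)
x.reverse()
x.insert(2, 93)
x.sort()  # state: [-8, -2, 0, 1, 7, 33, 44, 59, 87, 93, 99]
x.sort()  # [-8, -2, 0, 1, 7, 33, 44, 59, 87, 93, 99]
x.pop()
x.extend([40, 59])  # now [-8, -2, 0, 1, 7, 33, 44, 59, 87, 93, 40, 59]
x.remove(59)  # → [-8, -2, 0, 1, 7, 33, 44, 87, 93, 40, 59]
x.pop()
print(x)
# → [-8, -2, 0, 1, 7, 33, 44, 87, 93, 40]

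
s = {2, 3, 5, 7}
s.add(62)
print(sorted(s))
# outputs [2, 3, 5, 7, 62]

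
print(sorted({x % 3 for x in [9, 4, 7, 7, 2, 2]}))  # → [0, 1, 2]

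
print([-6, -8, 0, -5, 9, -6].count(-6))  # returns 2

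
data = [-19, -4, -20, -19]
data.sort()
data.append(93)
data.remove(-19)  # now [-20, -19, -4, 93]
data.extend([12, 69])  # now [-20, -19, -4, 93, 12, 69]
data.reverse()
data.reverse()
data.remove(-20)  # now [-19, -4, 93, 12, 69]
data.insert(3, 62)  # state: [-19, -4, 93, 62, 12, 69]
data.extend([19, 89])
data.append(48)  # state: [-19, -4, 93, 62, 12, 69, 19, 89, 48]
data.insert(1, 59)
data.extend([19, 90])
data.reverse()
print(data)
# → [90, 19, 48, 89, 19, 69, 12, 62, 93, -4, 59, -19]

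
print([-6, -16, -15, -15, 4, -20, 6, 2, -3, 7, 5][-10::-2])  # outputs [-16]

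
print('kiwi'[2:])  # wi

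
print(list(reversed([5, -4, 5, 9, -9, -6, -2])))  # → [-2, -6, -9, 9, 5, -4, 5]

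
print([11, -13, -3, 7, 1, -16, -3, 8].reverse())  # None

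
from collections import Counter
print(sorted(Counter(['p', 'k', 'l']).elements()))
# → ['k', 'l', 'p']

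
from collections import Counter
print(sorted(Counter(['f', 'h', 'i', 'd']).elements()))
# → ['d', 'f', 'h', 'i']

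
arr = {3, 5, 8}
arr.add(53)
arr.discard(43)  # {3, 5, 8, 53}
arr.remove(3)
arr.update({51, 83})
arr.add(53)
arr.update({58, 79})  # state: {5, 8, 51, 53, 58, 79, 83}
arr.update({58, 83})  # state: {5, 8, 51, 53, 58, 79, 83}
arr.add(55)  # {5, 8, 51, 53, 55, 58, 79, 83}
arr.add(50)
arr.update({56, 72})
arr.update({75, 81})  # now {5, 8, 50, 51, 53, 55, 56, 58, 72, 75, 79, 81, 83}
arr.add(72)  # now {5, 8, 50, 51, 53, 55, 56, 58, 72, 75, 79, 81, 83}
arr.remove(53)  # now {5, 8, 50, 51, 55, 56, 58, 72, 75, 79, 81, 83}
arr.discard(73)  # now {5, 8, 50, 51, 55, 56, 58, 72, 75, 79, 81, 83}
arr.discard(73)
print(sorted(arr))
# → [5, 8, 50, 51, 55, 56, 58, 72, 75, 79, 81, 83]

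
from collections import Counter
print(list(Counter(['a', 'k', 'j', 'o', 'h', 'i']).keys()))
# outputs ['a', 'k', 'j', 'o', 'h', 'i']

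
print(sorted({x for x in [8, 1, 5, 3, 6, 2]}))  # [1, 2, 3, 5, 6, 8]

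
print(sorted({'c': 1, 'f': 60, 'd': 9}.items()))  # [('c', 1), ('d', 9), ('f', 60)]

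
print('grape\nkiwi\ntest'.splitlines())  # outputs ['grape', 'kiwi', 'test']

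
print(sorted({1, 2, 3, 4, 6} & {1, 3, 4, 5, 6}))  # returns [1, 3, 4, 6]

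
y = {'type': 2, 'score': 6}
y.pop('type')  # 2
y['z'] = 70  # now {'score': 6, 'z': 70}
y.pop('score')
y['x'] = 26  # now {'z': 70, 'x': 26}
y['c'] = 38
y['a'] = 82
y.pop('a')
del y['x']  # {'z': 70, 'c': 38}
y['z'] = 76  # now {'z': 76, 'c': 38}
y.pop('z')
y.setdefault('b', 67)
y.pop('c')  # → 38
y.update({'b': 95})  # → {'b': 95}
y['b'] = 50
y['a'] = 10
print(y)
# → {'b': 50, 'a': 10}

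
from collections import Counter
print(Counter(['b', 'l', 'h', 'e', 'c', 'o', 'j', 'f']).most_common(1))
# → [('b', 1)]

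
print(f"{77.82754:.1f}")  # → 77.8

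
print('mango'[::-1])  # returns ognam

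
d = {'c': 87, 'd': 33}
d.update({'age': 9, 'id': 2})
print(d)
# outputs {'c': 87, 'd': 33, 'age': 9, 'id': 2}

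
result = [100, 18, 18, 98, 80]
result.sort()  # [18, 18, 80, 98, 100]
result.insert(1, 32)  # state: [18, 32, 18, 80, 98, 100]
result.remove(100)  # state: [18, 32, 18, 80, 98]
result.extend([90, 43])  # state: [18, 32, 18, 80, 98, 90, 43]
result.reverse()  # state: [43, 90, 98, 80, 18, 32, 18]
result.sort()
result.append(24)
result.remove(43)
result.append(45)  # [18, 18, 32, 80, 90, 98, 24, 45]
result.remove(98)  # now [18, 18, 32, 80, 90, 24, 45]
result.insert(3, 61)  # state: [18, 18, 32, 61, 80, 90, 24, 45]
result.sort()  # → [18, 18, 24, 32, 45, 61, 80, 90]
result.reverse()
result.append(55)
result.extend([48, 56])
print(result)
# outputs [90, 80, 61, 45, 32, 24, 18, 18, 55, 48, 56]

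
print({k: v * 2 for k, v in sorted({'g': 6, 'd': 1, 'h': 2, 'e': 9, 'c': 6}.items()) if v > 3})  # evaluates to {'c': 12, 'e': 18, 'g': 12}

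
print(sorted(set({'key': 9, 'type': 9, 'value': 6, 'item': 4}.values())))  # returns [4, 6, 9]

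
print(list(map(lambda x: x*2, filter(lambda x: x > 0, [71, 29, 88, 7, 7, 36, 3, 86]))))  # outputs [142, 58, 176, 14, 14, 72, 6, 172]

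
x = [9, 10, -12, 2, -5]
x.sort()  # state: [-12, -5, 2, 9, 10]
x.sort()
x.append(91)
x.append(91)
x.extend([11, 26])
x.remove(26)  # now [-12, -5, 2, 9, 10, 91, 91, 11]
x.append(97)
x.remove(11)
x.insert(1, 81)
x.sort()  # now [-12, -5, 2, 9, 10, 81, 91, 91, 97]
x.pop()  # 97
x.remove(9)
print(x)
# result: [-12, -5, 2, 10, 81, 91, 91]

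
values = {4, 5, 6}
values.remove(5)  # {4, 6}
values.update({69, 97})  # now {4, 6, 69, 97}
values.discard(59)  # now {4, 6, 69, 97}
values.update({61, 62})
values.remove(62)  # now {4, 6, 61, 69, 97}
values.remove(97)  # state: {4, 6, 61, 69}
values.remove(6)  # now {4, 61, 69}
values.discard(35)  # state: {4, 61, 69}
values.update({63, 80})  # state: {4, 61, 63, 69, 80}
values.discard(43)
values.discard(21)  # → {4, 61, 63, 69, 80}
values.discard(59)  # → {4, 61, 63, 69, 80}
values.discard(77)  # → {4, 61, 63, 69, 80}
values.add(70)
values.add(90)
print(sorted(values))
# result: [4, 61, 63, 69, 70, 80, 90]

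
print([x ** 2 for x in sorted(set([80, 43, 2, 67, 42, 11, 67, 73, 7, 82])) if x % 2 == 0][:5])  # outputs [4, 1764, 6400, 6724]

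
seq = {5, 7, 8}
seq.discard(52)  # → {5, 7, 8}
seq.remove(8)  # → {5, 7}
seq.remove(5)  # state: {7}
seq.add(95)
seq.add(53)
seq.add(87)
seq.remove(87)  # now {7, 53, 95}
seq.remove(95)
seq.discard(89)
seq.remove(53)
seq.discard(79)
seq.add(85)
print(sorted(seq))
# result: [7, 85]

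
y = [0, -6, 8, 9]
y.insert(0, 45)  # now [45, 0, -6, 8, 9]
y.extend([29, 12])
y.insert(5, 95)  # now [45, 0, -6, 8, 9, 95, 29, 12]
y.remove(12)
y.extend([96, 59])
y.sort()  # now [-6, 0, 8, 9, 29, 45, 59, 95, 96]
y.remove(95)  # [-6, 0, 8, 9, 29, 45, 59, 96]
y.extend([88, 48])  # [-6, 0, 8, 9, 29, 45, 59, 96, 88, 48]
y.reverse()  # [48, 88, 96, 59, 45, 29, 9, 8, 0, -6]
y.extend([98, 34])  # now [48, 88, 96, 59, 45, 29, 9, 8, 0, -6, 98, 34]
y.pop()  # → 34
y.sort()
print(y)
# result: [-6, 0, 8, 9, 29, 45, 48, 59, 88, 96, 98]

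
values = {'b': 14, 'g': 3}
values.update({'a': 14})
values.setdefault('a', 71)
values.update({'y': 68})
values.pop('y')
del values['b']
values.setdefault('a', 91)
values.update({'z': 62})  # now {'g': 3, 'a': 14, 'z': 62}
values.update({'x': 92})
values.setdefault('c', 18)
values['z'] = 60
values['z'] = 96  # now {'g': 3, 'a': 14, 'z': 96, 'x': 92, 'c': 18}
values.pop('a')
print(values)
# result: {'g': 3, 'z': 96, 'x': 92, 'c': 18}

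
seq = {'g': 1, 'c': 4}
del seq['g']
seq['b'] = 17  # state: {'c': 4, 'b': 17}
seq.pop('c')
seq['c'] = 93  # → {'b': 17, 'c': 93}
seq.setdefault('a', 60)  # 60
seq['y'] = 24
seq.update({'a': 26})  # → {'b': 17, 'c': 93, 'a': 26, 'y': 24}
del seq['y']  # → {'b': 17, 'c': 93, 'a': 26}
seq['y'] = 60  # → {'b': 17, 'c': 93, 'a': 26, 'y': 60}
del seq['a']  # {'b': 17, 'c': 93, 'y': 60}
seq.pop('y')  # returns 60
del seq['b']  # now {'c': 93}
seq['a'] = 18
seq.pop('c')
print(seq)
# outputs {'a': 18}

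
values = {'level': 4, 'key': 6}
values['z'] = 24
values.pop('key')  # 6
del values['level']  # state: {'z': 24}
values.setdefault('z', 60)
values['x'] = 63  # {'z': 24, 'x': 63}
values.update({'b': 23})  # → {'z': 24, 'x': 63, 'b': 23}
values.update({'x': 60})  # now {'z': 24, 'x': 60, 'b': 23}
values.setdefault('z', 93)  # 24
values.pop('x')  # 60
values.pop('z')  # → 24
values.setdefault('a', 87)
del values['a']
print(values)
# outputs {'b': 23}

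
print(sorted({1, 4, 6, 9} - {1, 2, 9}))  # [4, 6]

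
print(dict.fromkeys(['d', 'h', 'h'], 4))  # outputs {'d': 4, 'h': 4}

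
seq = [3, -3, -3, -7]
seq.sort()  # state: [-7, -3, -3, 3]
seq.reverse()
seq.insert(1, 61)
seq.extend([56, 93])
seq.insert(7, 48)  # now [3, 61, -3, -3, -7, 56, 93, 48]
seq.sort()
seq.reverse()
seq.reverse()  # [-7, -3, -3, 3, 48, 56, 61, 93]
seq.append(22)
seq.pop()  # 22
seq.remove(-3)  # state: [-7, -3, 3, 48, 56, 61, 93]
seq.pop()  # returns 93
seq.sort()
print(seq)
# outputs [-7, -3, 3, 48, 56, 61]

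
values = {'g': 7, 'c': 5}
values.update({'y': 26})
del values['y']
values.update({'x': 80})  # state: {'g': 7, 'c': 5, 'x': 80}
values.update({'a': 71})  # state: {'g': 7, 'c': 5, 'x': 80, 'a': 71}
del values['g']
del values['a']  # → {'c': 5, 'x': 80}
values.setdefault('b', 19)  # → 19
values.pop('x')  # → 80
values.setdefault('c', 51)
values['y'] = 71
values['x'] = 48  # {'c': 5, 'b': 19, 'y': 71, 'x': 48}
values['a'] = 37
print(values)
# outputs {'c': 5, 'b': 19, 'y': 71, 'x': 48, 'a': 37}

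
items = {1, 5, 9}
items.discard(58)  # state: {1, 5, 9}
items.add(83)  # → {1, 5, 9, 83}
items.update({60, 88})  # {1, 5, 9, 60, 83, 88}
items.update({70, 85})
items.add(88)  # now {1, 5, 9, 60, 70, 83, 85, 88}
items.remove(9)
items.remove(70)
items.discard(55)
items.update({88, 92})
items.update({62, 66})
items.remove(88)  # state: {1, 5, 60, 62, 66, 83, 85, 92}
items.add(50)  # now {1, 5, 50, 60, 62, 66, 83, 85, 92}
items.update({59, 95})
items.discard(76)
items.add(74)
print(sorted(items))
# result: [1, 5, 50, 59, 60, 62, 66, 74, 83, 85, 92, 95]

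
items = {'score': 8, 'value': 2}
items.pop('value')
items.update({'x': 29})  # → {'score': 8, 'x': 29}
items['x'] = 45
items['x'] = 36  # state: {'score': 8, 'x': 36}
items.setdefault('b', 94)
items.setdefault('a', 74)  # 74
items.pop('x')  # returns 36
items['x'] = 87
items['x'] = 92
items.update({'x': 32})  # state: {'score': 8, 'b': 94, 'a': 74, 'x': 32}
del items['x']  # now {'score': 8, 'b': 94, 'a': 74}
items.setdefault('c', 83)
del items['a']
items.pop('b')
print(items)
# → {'score': 8, 'c': 83}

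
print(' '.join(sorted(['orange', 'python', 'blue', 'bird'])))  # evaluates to bird blue orange python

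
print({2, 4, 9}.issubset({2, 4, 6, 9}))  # True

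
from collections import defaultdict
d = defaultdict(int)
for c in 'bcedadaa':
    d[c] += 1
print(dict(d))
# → {'b': 1, 'c': 1, 'e': 1, 'd': 2, 'a': 3}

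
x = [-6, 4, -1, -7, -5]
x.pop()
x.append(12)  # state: [-6, 4, -1, -7, 12]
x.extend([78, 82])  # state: [-6, 4, -1, -7, 12, 78, 82]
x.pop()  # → 82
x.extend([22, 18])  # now [-6, 4, -1, -7, 12, 78, 22, 18]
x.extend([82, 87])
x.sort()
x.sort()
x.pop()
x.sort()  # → [-7, -6, -1, 4, 12, 18, 22, 78, 82]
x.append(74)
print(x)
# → [-7, -6, -1, 4, 12, 18, 22, 78, 82, 74]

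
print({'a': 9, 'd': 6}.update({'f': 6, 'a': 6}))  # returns None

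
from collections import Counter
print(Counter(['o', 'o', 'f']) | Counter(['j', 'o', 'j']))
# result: Counter({'o': 2, 'j': 2, 'f': 1})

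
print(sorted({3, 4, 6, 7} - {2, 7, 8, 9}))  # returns [3, 4, 6]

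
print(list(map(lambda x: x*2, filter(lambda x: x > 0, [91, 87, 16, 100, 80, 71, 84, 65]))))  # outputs [182, 174, 32, 200, 160, 142, 168, 130]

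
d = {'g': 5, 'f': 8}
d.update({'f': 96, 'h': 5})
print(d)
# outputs {'g': 5, 'f': 96, 'h': 5}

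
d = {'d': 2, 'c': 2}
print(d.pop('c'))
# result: 2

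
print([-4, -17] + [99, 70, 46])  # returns [-4, -17, 99, 70, 46]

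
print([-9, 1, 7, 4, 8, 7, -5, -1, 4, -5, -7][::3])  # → [-9, 4, -5, -5]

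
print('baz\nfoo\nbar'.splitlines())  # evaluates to ['baz', 'foo', 'bar']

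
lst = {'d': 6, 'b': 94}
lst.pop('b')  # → 94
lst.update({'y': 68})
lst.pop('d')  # 6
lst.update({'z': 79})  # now {'y': 68, 'z': 79}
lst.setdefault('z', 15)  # 79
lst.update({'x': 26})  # {'y': 68, 'z': 79, 'x': 26}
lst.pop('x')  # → 26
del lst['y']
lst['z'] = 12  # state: {'z': 12}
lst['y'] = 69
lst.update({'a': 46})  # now {'z': 12, 'y': 69, 'a': 46}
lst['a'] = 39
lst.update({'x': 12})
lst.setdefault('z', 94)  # 12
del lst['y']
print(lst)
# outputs {'z': 12, 'a': 39, 'x': 12}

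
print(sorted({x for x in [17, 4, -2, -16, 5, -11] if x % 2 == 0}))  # [-16, -2, 4]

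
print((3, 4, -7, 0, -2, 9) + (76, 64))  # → (3, 4, -7, 0, -2, 9, 76, 64)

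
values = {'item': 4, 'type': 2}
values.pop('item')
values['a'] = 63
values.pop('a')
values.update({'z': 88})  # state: {'type': 2, 'z': 88}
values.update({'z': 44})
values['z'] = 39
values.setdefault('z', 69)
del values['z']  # {'type': 2}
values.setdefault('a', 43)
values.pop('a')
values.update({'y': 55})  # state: {'type': 2, 'y': 55}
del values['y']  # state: {'type': 2}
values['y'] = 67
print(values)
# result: {'type': 2, 'y': 67}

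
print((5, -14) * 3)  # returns (5, -14, 5, -14, 5, -14)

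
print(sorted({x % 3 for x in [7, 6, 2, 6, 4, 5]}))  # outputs [0, 1, 2]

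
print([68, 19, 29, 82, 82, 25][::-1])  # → [25, 82, 82, 29, 19, 68]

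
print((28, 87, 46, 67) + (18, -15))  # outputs (28, 87, 46, 67, 18, -15)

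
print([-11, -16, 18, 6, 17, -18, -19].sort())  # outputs None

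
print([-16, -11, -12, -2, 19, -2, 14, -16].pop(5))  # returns -2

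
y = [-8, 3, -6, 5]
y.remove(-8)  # [3, -6, 5]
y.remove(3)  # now [-6, 5]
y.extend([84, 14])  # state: [-6, 5, 84, 14]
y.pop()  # 14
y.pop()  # 84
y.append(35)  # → [-6, 5, 35]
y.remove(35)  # [-6, 5]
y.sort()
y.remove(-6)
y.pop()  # 5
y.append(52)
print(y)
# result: [52]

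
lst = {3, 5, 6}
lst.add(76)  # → {3, 5, 6, 76}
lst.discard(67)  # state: {3, 5, 6, 76}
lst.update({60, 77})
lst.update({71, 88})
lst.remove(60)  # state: {3, 5, 6, 71, 76, 77, 88}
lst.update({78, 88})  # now {3, 5, 6, 71, 76, 77, 78, 88}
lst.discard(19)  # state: {3, 5, 6, 71, 76, 77, 78, 88}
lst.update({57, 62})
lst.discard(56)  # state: {3, 5, 6, 57, 62, 71, 76, 77, 78, 88}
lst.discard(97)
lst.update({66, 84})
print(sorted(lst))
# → [3, 5, 6, 57, 62, 66, 71, 76, 77, 78, 84, 88]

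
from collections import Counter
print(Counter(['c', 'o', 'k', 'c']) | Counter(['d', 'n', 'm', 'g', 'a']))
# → Counter({'c': 2, 'o': 1, 'k': 1, 'd': 1, 'n': 1, 'm': 1, 'g': 1, 'a': 1})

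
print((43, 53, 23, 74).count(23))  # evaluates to 1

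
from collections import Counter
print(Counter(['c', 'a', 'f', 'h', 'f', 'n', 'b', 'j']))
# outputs Counter({'f': 2, 'c': 1, 'a': 1, 'h': 1, 'n': 1, 'b': 1, 'j': 1})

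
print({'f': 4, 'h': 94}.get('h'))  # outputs 94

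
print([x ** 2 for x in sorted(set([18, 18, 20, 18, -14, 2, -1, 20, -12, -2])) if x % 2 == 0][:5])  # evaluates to [196, 144, 4, 4, 324]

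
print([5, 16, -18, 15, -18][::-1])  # [-18, 15, -18, 16, 5]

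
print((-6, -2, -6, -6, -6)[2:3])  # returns (-6,)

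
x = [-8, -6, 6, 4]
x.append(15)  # [-8, -6, 6, 4, 15]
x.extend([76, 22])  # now [-8, -6, 6, 4, 15, 76, 22]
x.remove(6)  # [-8, -6, 4, 15, 76, 22]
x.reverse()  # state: [22, 76, 15, 4, -6, -8]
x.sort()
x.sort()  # [-8, -6, 4, 15, 22, 76]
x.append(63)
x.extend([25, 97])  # [-8, -6, 4, 15, 22, 76, 63, 25, 97]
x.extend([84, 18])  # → [-8, -6, 4, 15, 22, 76, 63, 25, 97, 84, 18]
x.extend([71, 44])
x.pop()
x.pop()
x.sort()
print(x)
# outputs [-8, -6, 4, 15, 18, 22, 25, 63, 76, 84, 97]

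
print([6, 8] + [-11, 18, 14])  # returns [6, 8, -11, 18, 14]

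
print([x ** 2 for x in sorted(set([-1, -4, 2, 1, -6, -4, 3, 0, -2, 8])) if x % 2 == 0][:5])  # [36, 16, 4, 0, 4]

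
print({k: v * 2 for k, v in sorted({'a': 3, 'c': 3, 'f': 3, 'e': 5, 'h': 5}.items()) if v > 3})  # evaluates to {'e': 10, 'h': 10}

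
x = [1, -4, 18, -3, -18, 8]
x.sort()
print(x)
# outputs [-18, -4, -3, 1, 8, 18]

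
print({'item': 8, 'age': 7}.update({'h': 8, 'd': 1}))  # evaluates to None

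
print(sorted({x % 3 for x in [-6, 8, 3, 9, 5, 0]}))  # [0, 2]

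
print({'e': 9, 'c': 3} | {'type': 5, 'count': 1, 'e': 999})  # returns {'e': 999, 'c': 3, 'type': 5, 'count': 1}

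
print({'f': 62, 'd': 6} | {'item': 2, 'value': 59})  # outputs {'f': 62, 'd': 6, 'item': 2, 'value': 59}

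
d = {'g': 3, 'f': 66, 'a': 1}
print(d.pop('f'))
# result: 66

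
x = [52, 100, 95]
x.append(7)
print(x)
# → [52, 100, 95, 7]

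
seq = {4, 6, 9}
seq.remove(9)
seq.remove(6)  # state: {4}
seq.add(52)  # {4, 52}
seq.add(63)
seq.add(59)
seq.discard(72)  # {4, 52, 59, 63}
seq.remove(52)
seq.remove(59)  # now {4, 63}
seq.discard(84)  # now {4, 63}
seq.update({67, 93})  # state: {4, 63, 67, 93}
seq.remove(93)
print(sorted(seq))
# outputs [4, 63, 67]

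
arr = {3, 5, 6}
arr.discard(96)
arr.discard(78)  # {3, 5, 6}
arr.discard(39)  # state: {3, 5, 6}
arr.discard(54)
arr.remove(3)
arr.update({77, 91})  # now {5, 6, 77, 91}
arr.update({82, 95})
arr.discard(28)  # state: {5, 6, 77, 82, 91, 95}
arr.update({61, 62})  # {5, 6, 61, 62, 77, 82, 91, 95}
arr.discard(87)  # {5, 6, 61, 62, 77, 82, 91, 95}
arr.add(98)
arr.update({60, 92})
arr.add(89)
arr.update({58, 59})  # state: {5, 6, 58, 59, 60, 61, 62, 77, 82, 89, 91, 92, 95, 98}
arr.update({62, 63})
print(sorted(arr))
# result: [5, 6, 58, 59, 60, 61, 62, 63, 77, 82, 89, 91, 92, 95, 98]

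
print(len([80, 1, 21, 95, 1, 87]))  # 6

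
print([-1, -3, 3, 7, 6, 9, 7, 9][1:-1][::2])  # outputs [-3, 7, 9]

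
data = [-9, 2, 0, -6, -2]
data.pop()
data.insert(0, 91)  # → [91, -9, 2, 0, -6]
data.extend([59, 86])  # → [91, -9, 2, 0, -6, 59, 86]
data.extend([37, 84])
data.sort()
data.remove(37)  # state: [-9, -6, 0, 2, 59, 84, 86, 91]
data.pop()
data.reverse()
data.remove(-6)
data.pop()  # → -9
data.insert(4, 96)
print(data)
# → [86, 84, 59, 2, 96, 0]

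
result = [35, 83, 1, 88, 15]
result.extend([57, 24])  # [35, 83, 1, 88, 15, 57, 24]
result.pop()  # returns 24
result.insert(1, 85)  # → [35, 85, 83, 1, 88, 15, 57]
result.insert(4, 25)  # [35, 85, 83, 1, 25, 88, 15, 57]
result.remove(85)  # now [35, 83, 1, 25, 88, 15, 57]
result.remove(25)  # [35, 83, 1, 88, 15, 57]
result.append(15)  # [35, 83, 1, 88, 15, 57, 15]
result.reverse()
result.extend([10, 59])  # [15, 57, 15, 88, 1, 83, 35, 10, 59]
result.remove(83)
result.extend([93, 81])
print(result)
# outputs [15, 57, 15, 88, 1, 35, 10, 59, 93, 81]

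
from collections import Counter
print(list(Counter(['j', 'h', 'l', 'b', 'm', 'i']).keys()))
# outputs ['j', 'h', 'l', 'b', 'm', 'i']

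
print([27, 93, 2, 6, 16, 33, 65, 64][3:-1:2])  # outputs [6, 33]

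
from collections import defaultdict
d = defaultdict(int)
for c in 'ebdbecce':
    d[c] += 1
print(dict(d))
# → {'e': 3, 'b': 2, 'd': 1, 'c': 2}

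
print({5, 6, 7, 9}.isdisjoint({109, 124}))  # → True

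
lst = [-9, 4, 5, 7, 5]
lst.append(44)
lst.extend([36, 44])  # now [-9, 4, 5, 7, 5, 44, 36, 44]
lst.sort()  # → [-9, 4, 5, 5, 7, 36, 44, 44]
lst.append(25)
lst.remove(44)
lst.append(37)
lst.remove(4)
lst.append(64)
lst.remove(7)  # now [-9, 5, 5, 36, 44, 25, 37, 64]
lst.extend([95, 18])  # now [-9, 5, 5, 36, 44, 25, 37, 64, 95, 18]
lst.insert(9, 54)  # [-9, 5, 5, 36, 44, 25, 37, 64, 95, 54, 18]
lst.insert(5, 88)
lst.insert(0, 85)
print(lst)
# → [85, -9, 5, 5, 36, 44, 88, 25, 37, 64, 95, 54, 18]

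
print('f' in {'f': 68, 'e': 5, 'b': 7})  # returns True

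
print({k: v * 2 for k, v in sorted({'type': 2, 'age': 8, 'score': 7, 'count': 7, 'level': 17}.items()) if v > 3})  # {'age': 16, 'count': 14, 'level': 34, 'score': 14}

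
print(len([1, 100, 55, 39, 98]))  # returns 5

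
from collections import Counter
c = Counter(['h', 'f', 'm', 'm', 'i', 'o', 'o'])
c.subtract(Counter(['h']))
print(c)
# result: Counter({'m': 2, 'o': 2, 'f': 1, 'i': 1, 'h': 0})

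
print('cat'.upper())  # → CAT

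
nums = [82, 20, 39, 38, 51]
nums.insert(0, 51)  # [51, 82, 20, 39, 38, 51]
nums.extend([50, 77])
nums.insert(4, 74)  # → [51, 82, 20, 39, 74, 38, 51, 50, 77]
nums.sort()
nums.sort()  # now [20, 38, 39, 50, 51, 51, 74, 77, 82]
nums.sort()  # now [20, 38, 39, 50, 51, 51, 74, 77, 82]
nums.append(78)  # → [20, 38, 39, 50, 51, 51, 74, 77, 82, 78]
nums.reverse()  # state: [78, 82, 77, 74, 51, 51, 50, 39, 38, 20]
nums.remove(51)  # [78, 82, 77, 74, 51, 50, 39, 38, 20]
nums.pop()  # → 20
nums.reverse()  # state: [38, 39, 50, 51, 74, 77, 82, 78]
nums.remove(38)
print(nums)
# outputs [39, 50, 51, 74, 77, 82, 78]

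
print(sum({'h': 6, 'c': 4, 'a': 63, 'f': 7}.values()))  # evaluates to 80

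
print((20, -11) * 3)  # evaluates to (20, -11, 20, -11, 20, -11)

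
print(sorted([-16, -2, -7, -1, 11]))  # [-16, -7, -2, -1, 11]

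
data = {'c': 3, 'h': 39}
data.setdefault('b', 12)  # 12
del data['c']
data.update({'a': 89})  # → {'h': 39, 'b': 12, 'a': 89}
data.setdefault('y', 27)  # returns 27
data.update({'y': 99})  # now {'h': 39, 'b': 12, 'a': 89, 'y': 99}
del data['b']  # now {'h': 39, 'a': 89, 'y': 99}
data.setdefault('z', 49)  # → 49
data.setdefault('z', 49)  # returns 49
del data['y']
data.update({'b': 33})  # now {'h': 39, 'a': 89, 'z': 49, 'b': 33}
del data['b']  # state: {'h': 39, 'a': 89, 'z': 49}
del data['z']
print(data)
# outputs {'h': 39, 'a': 89}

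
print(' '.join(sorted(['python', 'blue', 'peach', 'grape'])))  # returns blue grape peach python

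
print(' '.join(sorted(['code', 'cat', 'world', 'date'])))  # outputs cat code date world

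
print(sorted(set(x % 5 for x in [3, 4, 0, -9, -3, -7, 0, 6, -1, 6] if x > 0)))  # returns [1, 3, 4]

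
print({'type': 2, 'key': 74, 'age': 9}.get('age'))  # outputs 9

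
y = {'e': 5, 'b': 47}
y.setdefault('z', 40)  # 40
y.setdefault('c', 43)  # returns 43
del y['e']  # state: {'b': 47, 'z': 40, 'c': 43}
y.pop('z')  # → 40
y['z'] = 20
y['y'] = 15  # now {'b': 47, 'c': 43, 'z': 20, 'y': 15}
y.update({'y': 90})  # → {'b': 47, 'c': 43, 'z': 20, 'y': 90}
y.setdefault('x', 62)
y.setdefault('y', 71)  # 90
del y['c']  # {'b': 47, 'z': 20, 'y': 90, 'x': 62}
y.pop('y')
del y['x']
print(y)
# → {'b': 47, 'z': 20}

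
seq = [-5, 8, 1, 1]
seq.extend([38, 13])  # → [-5, 8, 1, 1, 38, 13]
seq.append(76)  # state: [-5, 8, 1, 1, 38, 13, 76]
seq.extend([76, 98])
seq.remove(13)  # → [-5, 8, 1, 1, 38, 76, 76, 98]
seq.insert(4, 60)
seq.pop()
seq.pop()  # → 76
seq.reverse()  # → [76, 38, 60, 1, 1, 8, -5]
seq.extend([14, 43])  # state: [76, 38, 60, 1, 1, 8, -5, 14, 43]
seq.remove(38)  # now [76, 60, 1, 1, 8, -5, 14, 43]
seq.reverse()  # [43, 14, -5, 8, 1, 1, 60, 76]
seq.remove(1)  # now [43, 14, -5, 8, 1, 60, 76]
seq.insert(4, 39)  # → [43, 14, -5, 8, 39, 1, 60, 76]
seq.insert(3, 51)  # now [43, 14, -5, 51, 8, 39, 1, 60, 76]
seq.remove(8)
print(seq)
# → [43, 14, -5, 51, 39, 1, 60, 76]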